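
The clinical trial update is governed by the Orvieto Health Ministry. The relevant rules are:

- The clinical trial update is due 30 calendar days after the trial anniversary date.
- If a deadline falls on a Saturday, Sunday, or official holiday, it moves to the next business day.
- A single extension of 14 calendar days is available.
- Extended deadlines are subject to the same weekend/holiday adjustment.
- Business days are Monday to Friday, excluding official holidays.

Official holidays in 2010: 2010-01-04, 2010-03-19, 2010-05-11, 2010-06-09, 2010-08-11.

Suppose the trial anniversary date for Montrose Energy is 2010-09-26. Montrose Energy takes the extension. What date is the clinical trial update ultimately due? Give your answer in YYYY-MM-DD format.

2010-11-09

Adding 30 calendar days to 2010-09-26 gives 2010-10-26.
2010-10-26 falls on a Tuesday, which is a business day, so no adjustment is needed.
Add the 14 calendar-day extension to 2010-10-26: 2010-11-09.
Since 2010-11-09 is a Tuesday and not a holiday, the date is unchanged.
Deadline: 2010-11-09.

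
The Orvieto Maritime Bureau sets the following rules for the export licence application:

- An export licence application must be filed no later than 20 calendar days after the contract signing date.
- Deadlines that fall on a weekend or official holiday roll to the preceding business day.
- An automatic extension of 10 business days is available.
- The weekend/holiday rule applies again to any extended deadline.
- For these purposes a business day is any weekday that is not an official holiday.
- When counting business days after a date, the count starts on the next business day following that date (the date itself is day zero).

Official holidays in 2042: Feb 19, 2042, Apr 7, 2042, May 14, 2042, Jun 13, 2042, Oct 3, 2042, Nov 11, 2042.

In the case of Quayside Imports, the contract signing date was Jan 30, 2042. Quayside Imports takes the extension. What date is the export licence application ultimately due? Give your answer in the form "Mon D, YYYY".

20 calendar days after Jan 30, 2042 is Feb 19, 2042.
Because Feb 19, 2042 is a listed holiday, the deadline becomes Feb 18, 2042 (Tuesday).
Counting 10 further business days from Feb 18, 2042 reaches Mar 5, 2042.
Mar 5, 2042 (Wednesday) is already a business day.
Deadline: Mar 5, 2042.

Mar 5, 2042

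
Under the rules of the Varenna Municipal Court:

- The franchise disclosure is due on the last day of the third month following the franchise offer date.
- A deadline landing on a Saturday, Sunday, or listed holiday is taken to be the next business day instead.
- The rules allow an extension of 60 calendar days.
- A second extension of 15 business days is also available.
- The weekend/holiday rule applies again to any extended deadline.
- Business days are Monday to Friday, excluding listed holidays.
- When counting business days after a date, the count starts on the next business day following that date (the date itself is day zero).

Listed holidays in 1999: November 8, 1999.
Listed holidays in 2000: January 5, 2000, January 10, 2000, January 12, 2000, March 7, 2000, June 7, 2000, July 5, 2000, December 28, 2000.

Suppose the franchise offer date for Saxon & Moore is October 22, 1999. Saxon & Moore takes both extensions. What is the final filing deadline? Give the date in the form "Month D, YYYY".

April 21, 2000

The third month after October 22, 1999 is January 2000, whose last day is January 31, 2000.
January 31, 2000 is a Monday and not a listed holiday, so it stands.
The 60-calendar-day extension moves the deadline from January 31, 2000 to March 31, 2000.
March 31, 2000 falls on a Friday, which is a business day, so no adjustment is needed.
The 15-business-day extension runs from March 31, 2000 to April 21, 2000.
Since April 21, 2000 is a Friday and not a holiday, the date is unchanged.
Final deadline: April 21, 2000.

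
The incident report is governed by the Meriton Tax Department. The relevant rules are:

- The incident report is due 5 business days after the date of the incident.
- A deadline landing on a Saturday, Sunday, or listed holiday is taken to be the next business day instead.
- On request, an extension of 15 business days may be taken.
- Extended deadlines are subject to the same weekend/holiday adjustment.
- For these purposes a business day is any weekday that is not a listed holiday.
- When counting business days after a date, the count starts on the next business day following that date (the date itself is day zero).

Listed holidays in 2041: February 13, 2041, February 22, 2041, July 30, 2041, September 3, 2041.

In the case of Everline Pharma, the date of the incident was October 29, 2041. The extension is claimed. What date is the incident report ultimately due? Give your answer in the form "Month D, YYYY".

Counting 5 business days after October 29, 2041 (skipping weekends and listed holidays) reaches November 5, 2041.
November 5, 2041 is a Tuesday and not a listed holiday, so it stands.
The 15-business-day extension runs from November 5, 2041 to November 26, 2041.
Since November 26, 2041 is a Tuesday and not a holiday, the date is unchanged.
So the filing is due November 26, 2041.

November 26, 2041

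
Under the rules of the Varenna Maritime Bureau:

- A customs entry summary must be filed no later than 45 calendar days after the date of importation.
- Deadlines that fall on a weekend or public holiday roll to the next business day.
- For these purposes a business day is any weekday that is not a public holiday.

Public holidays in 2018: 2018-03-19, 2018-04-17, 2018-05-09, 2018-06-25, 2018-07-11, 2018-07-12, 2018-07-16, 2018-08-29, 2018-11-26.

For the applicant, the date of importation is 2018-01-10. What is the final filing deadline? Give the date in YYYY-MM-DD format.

Trigger date 2018-01-10 + 45 calendar days = 2018-02-24.
2018-02-24 is a Saturday, so it moves to the next business day, 2018-02-26 (Monday).
So the filing is due 2018-02-26.

2018-02-26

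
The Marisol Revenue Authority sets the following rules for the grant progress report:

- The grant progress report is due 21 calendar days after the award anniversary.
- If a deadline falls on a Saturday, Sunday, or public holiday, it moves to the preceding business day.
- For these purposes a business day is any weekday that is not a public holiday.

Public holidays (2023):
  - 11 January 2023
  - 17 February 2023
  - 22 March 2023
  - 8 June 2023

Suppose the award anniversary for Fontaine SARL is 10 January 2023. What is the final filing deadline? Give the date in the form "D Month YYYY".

31 January 2023

Trigger date 10 January 2023 + 21 calendar days = 31 January 2023.
31 January 2023 (Tuesday) is already a business day.
So the filing is due 31 January 2023.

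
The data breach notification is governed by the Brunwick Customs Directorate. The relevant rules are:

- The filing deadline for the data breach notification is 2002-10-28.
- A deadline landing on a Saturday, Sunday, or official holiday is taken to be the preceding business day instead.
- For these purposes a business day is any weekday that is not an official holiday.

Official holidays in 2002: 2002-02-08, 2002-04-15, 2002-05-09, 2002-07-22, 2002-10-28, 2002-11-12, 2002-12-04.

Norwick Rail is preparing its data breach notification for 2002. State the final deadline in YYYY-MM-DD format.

The stated deadline is 2002-10-28.
2002-10-28 is a listed holiday; the preceding business day is 2002-10-25 (Friday).
So the filing is due 2002-10-25.

2002-10-25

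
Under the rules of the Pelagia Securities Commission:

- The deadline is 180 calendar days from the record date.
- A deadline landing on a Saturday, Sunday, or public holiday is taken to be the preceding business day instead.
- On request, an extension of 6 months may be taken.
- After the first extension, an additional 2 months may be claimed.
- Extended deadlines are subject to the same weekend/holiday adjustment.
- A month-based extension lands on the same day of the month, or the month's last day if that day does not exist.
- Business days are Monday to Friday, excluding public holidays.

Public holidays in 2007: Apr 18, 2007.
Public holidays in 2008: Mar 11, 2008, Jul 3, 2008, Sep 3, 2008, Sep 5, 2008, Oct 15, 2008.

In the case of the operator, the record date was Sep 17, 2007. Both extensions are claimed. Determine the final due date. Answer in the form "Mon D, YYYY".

Nov 12, 2008

From Sep 17, 2007, 180 calendar days later is Mar 15, 2008.
Mar 15, 2008 is a Saturday, so it moves to the preceding business day, Mar 14, 2008 (Friday).
Add 6 months to Mar 14, 2008: Sep 14, 2008.
Sep 14, 2008 is a Sunday; the preceding business day is Sep 12, 2008 (Friday).
Add 2 months to Sep 12, 2008: Nov 12, 2008.
Since Nov 12, 2008 is a Wednesday and not a holiday, the date is unchanged.
So the filing is due Nov 12, 2008.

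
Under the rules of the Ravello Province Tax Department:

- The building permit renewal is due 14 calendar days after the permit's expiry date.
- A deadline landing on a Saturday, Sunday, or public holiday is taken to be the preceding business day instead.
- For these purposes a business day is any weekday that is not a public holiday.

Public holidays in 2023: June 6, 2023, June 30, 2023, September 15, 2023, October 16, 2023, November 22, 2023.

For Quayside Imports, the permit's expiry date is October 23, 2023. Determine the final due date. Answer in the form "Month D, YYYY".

November 6, 2023

14 calendar days after October 23, 2023 is November 6, 2023.
Since November 6, 2023 is a Monday and not a holiday, the date is unchanged.
Deadline: November 6, 2023.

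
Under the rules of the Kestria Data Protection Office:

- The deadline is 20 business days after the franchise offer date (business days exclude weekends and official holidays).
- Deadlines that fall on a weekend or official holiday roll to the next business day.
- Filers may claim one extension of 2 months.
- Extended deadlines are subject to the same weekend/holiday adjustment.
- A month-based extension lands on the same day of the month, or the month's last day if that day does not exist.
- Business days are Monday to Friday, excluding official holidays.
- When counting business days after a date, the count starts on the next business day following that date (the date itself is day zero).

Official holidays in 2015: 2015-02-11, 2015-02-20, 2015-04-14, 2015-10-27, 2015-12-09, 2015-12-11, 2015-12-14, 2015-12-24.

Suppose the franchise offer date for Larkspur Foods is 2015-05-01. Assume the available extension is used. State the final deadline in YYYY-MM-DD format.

2015-07-29

20 business days after 2015-05-01, excluding weekends and holidays, is 2015-05-29.
Since 2015-05-29 is a Friday and not a holiday, the date is unchanged.
Add 2 months to 2015-05-29: 2015-07-29.
2015-07-29 is a Wednesday and not a listed holiday, so it stands.
Final deadline: 2015-07-29.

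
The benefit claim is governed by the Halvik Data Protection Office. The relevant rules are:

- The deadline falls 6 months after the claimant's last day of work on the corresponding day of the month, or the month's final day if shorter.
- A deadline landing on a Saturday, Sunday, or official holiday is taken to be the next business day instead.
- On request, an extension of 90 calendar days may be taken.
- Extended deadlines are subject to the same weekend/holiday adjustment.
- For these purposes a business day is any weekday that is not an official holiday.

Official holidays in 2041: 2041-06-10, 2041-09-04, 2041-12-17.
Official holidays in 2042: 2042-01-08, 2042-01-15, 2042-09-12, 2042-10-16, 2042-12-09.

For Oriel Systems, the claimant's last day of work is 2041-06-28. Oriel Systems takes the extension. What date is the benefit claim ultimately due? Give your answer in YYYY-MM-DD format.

2042-03-31

6 months after 2041-06-28, on the same day of the month, is 2041-12-28.
2041-12-28 falls on a Saturday. Rolling to the next business day gives 2041-12-30, a Monday.
With the 90-day extension, 2041-12-30 becomes 2042-03-30.
Because 2042-03-30 is a Sunday, the deadline becomes 2042-03-31 (Monday).
So the filing is due 2042-03-31.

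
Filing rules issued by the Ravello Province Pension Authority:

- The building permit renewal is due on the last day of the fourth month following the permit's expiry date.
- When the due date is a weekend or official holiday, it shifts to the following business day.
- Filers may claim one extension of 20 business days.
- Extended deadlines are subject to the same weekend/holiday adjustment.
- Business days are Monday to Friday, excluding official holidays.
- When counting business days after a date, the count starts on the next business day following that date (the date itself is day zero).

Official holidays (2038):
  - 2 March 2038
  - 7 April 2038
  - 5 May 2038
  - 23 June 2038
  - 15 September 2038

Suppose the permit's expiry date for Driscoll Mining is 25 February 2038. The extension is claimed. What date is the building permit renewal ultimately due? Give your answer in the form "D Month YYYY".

28 July 2038

The fourth month after 25 February 2038 is June 2038, whose last day is 30 June 2038.
30 June 2038 is a Wednesday and not a listed holiday, so it stands.
Counting 20 further business days from 30 June 2038 reaches 28 July 2038.
28 July 2038 is a Wednesday and not a listed holiday, so it stands.
The final due date is 28 July 2038.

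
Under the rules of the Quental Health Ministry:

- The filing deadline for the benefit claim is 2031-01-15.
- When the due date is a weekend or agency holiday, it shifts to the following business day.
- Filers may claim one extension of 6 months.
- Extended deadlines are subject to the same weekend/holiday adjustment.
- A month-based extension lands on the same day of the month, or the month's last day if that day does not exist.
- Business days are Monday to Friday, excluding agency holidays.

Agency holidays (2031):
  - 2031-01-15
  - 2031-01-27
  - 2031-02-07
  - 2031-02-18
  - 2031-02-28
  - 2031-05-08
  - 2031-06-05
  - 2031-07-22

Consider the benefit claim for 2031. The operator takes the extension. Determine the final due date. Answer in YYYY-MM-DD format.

Start from the fixed due date, 2031-01-15.
Because 2031-01-15 is a listed holiday, the deadline becomes 2031-01-16 (Thursday).
Add 6 months to 2031-01-16: 2031-07-16.
2031-07-16 is a Wednesday and not a listed holiday, so it stands.
Deadline: 2031-07-16.

2031-07-16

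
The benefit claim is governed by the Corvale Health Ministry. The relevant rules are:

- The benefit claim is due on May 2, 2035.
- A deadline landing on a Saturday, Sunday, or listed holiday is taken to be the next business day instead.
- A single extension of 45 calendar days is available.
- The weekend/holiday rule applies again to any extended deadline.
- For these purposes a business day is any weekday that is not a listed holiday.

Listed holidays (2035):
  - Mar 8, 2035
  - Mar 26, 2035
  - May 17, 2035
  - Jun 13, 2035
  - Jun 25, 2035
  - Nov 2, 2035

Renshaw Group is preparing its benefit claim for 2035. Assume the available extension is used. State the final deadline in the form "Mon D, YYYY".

The stated deadline is May 2, 2035.
May 2, 2035 (Wednesday) is already a business day.
Applying the 45-calendar-day extension: May 2, 2035 + 45 days = Jun 16, 2035.
Because Jun 16, 2035 is a Saturday, the deadline becomes Jun 18, 2035 (Monday).
The final due date is Jun 18, 2035.

Jun 18, 2035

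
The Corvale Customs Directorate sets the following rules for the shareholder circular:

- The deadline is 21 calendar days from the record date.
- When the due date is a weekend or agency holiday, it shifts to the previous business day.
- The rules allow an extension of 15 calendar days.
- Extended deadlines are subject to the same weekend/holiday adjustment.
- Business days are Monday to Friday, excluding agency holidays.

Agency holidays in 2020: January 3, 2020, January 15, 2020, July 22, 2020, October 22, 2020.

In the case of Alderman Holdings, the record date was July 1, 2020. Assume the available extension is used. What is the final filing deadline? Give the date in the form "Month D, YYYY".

Adding 21 calendar days to July 1, 2020 gives July 22, 2020.
July 22, 2020 is a listed holiday, so it moves to the preceding business day, July 21, 2020 (Tuesday).
Applying the 15-calendar-day extension: July 21, 2020 + 15 days = August 5, 2020.
August 5, 2020 is a Wednesday and not a listed holiday, so it stands.
So the filing is due August 5, 2020.

August 5, 2020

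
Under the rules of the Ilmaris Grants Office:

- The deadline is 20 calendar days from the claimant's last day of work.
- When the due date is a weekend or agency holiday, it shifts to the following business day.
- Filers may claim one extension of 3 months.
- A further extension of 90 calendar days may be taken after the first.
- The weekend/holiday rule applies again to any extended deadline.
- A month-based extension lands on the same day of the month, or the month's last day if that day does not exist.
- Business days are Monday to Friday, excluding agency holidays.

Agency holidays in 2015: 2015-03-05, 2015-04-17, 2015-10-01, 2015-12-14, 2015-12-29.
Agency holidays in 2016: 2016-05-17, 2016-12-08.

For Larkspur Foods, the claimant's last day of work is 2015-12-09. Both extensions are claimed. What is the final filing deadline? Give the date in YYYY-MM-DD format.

Trigger date 2015-12-09 + 20 calendar days = 2015-12-29.
2015-12-29 is a listed holiday, so it moves to the next business day, 2015-12-30 (Wednesday).
The 3 months extension carries 2015-12-30 to 2016-03-30.
2016-03-30 (Wednesday) is already a business day.
Add the 90 calendar-day extension to 2016-03-30: 2016-06-28.
2016-06-28 is a Tuesday and not a listed holiday, so it stands.
The final due date is 2016-06-28.

2016-06-28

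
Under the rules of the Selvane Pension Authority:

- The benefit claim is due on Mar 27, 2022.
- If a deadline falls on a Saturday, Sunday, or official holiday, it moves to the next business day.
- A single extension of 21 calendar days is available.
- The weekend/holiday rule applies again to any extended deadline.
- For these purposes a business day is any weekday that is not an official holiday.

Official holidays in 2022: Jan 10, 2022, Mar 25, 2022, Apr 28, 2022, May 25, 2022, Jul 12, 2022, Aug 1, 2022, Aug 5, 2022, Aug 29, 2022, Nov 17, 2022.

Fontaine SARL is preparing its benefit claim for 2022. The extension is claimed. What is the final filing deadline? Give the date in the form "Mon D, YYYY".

The stated deadline is Mar 27, 2022.
Because Mar 27, 2022 is a Sunday, the deadline becomes Mar 28, 2022 (Monday).
With the 21-day extension, Mar 28, 2022 becomes Apr 18, 2022.
Apr 18, 2022 falls on a Monday, which is a business day, so no adjustment is needed.
So the filing is due Apr 18, 2022.

Apr 18, 2022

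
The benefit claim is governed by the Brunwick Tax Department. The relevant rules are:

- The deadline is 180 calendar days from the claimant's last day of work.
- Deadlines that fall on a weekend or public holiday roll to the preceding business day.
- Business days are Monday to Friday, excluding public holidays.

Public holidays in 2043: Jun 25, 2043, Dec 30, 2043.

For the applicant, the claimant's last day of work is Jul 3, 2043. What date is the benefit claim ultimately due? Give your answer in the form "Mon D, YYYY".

From Jul 3, 2043, 180 calendar days later is Dec 30, 2043.
Because Dec 30, 2043 is a listed holiday, the deadline becomes Dec 29, 2043 (Tuesday).
The final due date is Dec 29, 2043.

Dec 29, 2043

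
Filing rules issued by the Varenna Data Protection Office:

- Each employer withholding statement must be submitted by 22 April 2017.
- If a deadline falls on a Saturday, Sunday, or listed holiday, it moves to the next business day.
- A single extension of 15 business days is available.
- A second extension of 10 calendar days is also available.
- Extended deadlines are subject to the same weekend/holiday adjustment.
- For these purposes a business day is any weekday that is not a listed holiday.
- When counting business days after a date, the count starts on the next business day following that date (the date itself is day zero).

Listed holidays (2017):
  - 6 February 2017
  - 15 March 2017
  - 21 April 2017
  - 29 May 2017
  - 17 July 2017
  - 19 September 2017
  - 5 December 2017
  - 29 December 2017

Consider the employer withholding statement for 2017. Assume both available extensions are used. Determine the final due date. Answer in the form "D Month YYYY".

25 May 2017

The statutory due date is 22 April 2017.
Because 22 April 2017 is a Saturday, the deadline becomes 24 April 2017 (Monday).
The 15-business-day extension runs from 24 April 2017 to 15 May 2017.
15 May 2017 falls on a Monday, which is a business day, so no adjustment is needed.
Applying the 10-calendar-day extension: 15 May 2017 + 10 days = 25 May 2017.
Since 25 May 2017 is a Thursday and not a holiday, the date is unchanged.
So the filing is due 25 May 2017.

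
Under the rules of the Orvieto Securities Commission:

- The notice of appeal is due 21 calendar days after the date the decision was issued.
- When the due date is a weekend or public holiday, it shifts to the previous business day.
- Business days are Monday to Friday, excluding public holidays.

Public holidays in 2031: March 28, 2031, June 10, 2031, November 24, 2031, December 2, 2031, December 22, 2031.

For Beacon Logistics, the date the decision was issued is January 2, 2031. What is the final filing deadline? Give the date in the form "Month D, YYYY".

January 23, 2031

From January 2, 2031, 21 calendar days later is January 23, 2031.
January 23, 2031 falls on a Thursday, which is a business day, so no adjustment is needed.
Final deadline: January 23, 2031.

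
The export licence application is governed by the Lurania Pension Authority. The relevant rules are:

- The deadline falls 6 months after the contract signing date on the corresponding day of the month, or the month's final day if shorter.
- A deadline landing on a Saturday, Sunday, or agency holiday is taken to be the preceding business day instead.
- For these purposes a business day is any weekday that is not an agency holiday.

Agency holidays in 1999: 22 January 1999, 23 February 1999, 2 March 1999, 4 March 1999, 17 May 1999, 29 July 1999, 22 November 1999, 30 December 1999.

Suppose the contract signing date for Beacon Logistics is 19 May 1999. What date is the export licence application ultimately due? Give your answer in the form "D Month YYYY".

6 months after 19 May 1999, on the same day of the month, is 19 November 1999.
19 November 1999 falls on a Friday, which is a business day, so no adjustment is needed.
So the filing is due 19 November 1999.

19 November 1999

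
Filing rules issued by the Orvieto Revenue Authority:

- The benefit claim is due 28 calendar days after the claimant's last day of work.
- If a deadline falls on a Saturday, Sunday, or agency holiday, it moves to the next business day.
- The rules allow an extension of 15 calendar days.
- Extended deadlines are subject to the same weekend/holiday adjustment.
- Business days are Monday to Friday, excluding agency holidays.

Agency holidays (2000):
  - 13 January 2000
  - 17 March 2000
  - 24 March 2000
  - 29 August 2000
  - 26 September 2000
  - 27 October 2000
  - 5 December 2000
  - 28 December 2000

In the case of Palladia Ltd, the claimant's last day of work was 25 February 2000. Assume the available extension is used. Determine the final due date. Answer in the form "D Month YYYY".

11 April 2000

Adding 28 calendar days to 25 February 2000 gives 24 March 2000.
24 March 2000 is a listed holiday; the next business day is 27 March 2000 (Monday).
Add the 15 calendar-day extension to 27 March 2000: 11 April 2000.
11 April 2000 is a Tuesday and not a listed holiday, so it stands.
The final due date is 11 April 2000.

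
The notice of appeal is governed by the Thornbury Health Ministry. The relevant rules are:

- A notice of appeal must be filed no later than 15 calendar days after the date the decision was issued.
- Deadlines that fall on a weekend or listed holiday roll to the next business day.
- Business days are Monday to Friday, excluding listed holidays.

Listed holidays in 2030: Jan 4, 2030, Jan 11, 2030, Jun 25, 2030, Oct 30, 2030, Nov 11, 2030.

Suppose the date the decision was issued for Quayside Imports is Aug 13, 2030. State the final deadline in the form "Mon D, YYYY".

Aug 28, 2030

15 calendar days after Aug 13, 2030 is Aug 28, 2030.
Aug 28, 2030 is a Wednesday and not a listed holiday, so it stands.
So the filing is due Aug 28, 2030.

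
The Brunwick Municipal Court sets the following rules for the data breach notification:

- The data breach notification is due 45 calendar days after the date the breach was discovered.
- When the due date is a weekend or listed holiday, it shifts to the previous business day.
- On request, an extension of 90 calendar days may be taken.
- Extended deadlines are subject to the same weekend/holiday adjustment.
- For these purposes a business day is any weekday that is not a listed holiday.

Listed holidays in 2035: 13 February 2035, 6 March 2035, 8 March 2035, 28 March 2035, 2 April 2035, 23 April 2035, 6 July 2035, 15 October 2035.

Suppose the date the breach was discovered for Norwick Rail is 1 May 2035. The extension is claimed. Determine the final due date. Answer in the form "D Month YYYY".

Adding 45 calendar days to 1 May 2035 gives 15 June 2035.
15 June 2035 is a Friday and not a listed holiday, so it stands.
The 90-calendar-day extension moves the deadline from 15 June 2035 to 13 September 2035.
13 September 2035 (Thursday) is already a business day.
So the filing is due 13 September 2035.

13 September 2035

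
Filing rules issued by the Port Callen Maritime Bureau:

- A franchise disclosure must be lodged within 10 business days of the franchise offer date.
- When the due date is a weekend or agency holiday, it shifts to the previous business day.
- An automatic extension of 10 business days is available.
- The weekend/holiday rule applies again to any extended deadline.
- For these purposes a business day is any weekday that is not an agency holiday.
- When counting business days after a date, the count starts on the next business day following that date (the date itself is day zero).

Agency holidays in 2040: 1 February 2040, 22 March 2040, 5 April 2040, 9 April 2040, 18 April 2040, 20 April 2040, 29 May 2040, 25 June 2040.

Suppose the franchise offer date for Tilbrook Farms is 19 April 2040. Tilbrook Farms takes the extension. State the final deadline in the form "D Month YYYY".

10 business days after 19 April 2040, excluding weekends and holidays, is 4 May 2040.
4 May 2040 (Friday) is already a business day.
Applying the 10-business-day extension: 10 business days after 4 May 2040 is 18 May 2040.
18 May 2040 falls on a Friday, which is a business day, so no adjustment is needed.
Final deadline: 18 May 2040.

18 May 2040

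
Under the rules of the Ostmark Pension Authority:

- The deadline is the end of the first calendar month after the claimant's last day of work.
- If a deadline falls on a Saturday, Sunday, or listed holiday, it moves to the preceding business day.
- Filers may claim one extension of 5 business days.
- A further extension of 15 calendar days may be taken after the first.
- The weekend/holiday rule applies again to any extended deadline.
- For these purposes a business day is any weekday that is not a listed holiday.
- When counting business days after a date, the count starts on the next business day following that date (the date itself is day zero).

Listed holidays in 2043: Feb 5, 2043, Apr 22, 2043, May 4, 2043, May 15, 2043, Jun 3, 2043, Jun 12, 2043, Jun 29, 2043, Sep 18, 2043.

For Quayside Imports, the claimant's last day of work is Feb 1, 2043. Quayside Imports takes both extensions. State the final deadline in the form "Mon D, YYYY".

The first month after Feb 1, 2043 is March 2043, whose last day is Mar 31, 2043.
Mar 31, 2043 is a Tuesday and not a listed holiday, so it stands.
Applying the 5-business-day extension: 5 business days after Mar 31, 2043 is Apr 7, 2043.
Apr 7, 2043 falls on a Tuesday, which is a business day, so no adjustment is needed.
The 15-calendar-day extension moves the deadline from Apr 7, 2043 to Apr 22, 2043.
Apr 22, 2043 is a listed holiday, so it moves to the preceding business day, Apr 21, 2043 (Tuesday).
The final due date is Apr 21, 2043.

Apr 21, 2043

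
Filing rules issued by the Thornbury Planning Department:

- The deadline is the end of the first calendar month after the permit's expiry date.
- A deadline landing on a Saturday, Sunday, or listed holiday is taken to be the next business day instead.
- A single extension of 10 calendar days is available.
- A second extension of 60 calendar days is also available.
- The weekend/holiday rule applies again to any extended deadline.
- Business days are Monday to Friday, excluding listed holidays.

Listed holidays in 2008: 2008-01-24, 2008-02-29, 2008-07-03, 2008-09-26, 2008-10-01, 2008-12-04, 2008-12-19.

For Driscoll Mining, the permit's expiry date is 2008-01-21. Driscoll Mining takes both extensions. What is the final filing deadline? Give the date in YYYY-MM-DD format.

1 month after 2008-01-21 is February 2008; that month ends on 2008-02-29.
Because 2008-02-29 is a listed holiday, the deadline becomes 2008-03-03 (Monday).
With the 10-day extension, 2008-03-03 becomes 2008-03-13.
2008-03-13 (Thursday) is already a business day.
Add the 60 calendar-day extension to 2008-03-13: 2008-05-12.
2008-05-12 is a Monday and not a listed holiday, so it stands.
So the filing is due 2008-05-12.

2008-05-12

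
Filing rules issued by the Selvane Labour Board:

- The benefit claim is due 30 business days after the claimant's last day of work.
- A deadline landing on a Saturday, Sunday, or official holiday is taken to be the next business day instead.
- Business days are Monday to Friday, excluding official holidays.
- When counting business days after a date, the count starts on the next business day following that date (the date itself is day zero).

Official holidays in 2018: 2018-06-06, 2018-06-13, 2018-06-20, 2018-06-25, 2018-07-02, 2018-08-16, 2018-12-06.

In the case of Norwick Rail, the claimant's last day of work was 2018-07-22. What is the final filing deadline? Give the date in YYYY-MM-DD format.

Starting the day after 2018-07-22 and counting 30 business days lands on 2018-09-03.
2018-09-03 (Monday) is already a business day.
The final due date is 2018-09-03.

2018-09-03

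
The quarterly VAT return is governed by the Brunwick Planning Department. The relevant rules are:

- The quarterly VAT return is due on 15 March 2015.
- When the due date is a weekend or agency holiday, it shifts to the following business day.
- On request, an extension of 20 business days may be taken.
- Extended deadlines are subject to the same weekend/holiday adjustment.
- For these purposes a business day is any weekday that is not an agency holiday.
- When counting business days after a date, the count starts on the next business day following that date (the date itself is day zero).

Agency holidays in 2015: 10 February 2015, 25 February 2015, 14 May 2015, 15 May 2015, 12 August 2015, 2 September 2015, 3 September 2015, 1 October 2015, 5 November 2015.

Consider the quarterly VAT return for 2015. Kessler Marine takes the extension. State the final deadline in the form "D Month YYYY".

13 April 2015

The statutory due date is 15 March 2015.
15 March 2015 is a Sunday; the next business day is 16 March 2015 (Monday).
The 20-business-day extension runs from 16 March 2015 to 13 April 2015.
13 April 2015 (Monday) is already a business day.
The final due date is 13 April 2015.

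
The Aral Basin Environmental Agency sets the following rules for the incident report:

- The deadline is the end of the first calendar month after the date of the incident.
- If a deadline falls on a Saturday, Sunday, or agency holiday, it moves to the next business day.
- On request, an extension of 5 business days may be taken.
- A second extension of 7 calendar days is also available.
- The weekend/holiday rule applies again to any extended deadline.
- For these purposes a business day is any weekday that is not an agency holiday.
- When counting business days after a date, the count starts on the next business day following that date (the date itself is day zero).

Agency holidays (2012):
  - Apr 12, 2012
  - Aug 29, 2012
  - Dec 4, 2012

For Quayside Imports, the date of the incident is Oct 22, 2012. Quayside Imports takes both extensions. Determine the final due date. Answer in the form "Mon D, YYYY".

Dec 17, 2012

1 month after Oct 22, 2012 falls in November 2012; the last day of that month is Nov 30, 2012.
Since Nov 30, 2012 is a Friday and not a holiday, the date is unchanged.
The 5-business-day extension runs from Nov 30, 2012 to Dec 10, 2012.
Dec 10, 2012 (Monday) is already a business day.
Applying the 7-calendar-day extension: Dec 10, 2012 + 7 days = Dec 17, 2012.
Dec 17, 2012 falls on a Monday, which is a business day, so no adjustment is needed.
So the filing is due Dec 17, 2012.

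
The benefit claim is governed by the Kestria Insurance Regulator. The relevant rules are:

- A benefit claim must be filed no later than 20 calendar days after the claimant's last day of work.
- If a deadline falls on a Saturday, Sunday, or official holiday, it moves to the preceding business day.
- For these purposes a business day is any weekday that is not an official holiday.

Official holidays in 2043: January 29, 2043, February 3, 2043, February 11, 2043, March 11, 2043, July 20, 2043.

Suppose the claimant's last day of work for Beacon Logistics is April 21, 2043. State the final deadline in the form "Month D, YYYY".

Trigger date April 21, 2043 + 20 calendar days = May 11, 2043.
May 11, 2043 falls on a Monday, which is a business day, so no adjustment is needed.
Final deadline: May 11, 2043.

May 11, 2043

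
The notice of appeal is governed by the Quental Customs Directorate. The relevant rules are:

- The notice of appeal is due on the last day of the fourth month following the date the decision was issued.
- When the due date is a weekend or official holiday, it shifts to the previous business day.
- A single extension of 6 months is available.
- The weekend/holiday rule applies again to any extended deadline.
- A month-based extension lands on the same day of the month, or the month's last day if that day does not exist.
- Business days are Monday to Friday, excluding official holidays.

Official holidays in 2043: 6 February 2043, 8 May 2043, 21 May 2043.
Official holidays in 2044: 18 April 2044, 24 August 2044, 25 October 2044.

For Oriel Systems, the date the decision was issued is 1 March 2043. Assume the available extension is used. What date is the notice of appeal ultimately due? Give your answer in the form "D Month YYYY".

4 months after 1 March 2043 is July 2043; that month ends on 31 July 2043.
Since 31 July 2043 is a Friday and not a holiday, the date is unchanged.
Add 6 months to 31 July 2043: 31 January 2044.
31 January 2044 is a Sunday, so it moves to the preceding business day, 29 January 2044 (Friday).
The final due date is 29 January 2044.

29 January 2044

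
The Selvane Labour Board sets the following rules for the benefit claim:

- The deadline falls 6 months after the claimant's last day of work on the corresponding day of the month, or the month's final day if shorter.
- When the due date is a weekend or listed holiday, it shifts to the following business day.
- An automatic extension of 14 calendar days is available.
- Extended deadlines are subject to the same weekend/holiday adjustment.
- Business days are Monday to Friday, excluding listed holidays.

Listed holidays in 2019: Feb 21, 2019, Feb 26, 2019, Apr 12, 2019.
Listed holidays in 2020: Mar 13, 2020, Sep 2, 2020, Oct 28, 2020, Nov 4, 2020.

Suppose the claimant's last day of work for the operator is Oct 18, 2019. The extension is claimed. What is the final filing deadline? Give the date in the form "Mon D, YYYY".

6 months from Oct 18, 2019 is Apr 18, 2020.
Apr 18, 2020 is a Saturday; the next business day is Apr 20, 2020 (Monday).
Add the 14 calendar-day extension to Apr 20, 2020: May 4, 2020.
May 4, 2020 is a Monday and not a listed holiday, so it stands.
The final due date is May 4, 2020.

May 4, 2020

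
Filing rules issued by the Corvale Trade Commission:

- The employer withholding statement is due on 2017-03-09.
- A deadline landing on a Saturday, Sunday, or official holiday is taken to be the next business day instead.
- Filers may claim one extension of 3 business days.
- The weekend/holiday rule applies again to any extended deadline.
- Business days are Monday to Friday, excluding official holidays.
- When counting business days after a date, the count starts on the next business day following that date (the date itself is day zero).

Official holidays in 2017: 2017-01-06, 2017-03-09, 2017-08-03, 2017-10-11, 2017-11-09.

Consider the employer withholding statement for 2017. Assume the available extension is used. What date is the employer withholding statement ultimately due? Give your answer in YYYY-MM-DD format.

The statutory due date is 2017-03-09.
2017-03-09 is a listed holiday, so it moves to the next business day, 2017-03-10 (Friday).
The 3-business-day extension runs from 2017-03-10 to 2017-03-15.
2017-03-15 falls on a Wednesday, which is a business day, so no adjustment is needed.
Final deadline: 2017-03-15.

2017-03-15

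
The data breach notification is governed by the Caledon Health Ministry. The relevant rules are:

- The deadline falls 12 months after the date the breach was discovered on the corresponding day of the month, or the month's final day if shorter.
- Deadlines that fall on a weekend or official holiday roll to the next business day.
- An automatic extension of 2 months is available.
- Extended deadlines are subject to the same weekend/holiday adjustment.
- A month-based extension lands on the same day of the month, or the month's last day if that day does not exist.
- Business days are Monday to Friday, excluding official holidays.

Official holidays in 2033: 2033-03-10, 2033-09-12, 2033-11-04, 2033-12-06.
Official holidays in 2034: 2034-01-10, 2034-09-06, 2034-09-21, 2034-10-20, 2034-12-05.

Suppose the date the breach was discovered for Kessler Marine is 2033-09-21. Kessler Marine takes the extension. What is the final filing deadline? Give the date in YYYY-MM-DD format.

2034-11-22

Moving 12 months forward from 2033-09-21 on the corresponding day gives 2034-09-21.
2034-09-21 is a listed holiday; the next business day is 2034-09-22 (Friday).
Add 2 months to 2034-09-22: 2034-11-22.
Since 2034-11-22 is a Wednesday and not a holiday, the date is unchanged.
So the filing is due 2034-11-22.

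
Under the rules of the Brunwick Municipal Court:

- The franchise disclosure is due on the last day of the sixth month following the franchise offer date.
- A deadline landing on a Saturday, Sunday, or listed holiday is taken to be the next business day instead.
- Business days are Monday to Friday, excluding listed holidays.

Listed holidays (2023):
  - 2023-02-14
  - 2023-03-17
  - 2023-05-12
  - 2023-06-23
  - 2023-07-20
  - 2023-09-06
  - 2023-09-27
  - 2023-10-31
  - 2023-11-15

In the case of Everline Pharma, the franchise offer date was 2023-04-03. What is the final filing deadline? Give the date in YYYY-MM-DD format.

2023-11-01

6 months after 2023-04-03 falls in October 2023; the last day of that month is 2023-10-31.
2023-10-31 is a listed holiday, so it moves to the next business day, 2023-11-01 (Wednesday).
So the filing is due 2023-11-01.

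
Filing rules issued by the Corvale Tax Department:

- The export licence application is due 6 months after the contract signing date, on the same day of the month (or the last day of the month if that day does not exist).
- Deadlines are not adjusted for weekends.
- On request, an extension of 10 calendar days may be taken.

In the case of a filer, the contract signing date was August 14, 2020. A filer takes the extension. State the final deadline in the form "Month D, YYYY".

6 months from August 14, 2020 is February 14, 2021.
February 14, 2021 is a Sunday; no weekend or holiday adjustment applies.
The 10-calendar-day extension moves the deadline from February 14, 2021 to February 24, 2021.
February 24, 2021 is a Wednesday; no weekend or holiday adjustment applies.
Final deadline: February 24, 2021.

February 24, 2021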